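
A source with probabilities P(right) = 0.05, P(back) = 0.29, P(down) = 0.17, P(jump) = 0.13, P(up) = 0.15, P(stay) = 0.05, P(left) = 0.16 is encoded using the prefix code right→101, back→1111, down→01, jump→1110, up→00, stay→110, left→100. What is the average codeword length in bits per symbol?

3.1 bits/symbol

L̄ = Σ pᵢ·ℓᵢ = 0.05·3 + 0.29·4 + 0.17·2 + 0.13·4 + 0.15·2 + 0.05·3 + 0.16·3 = 3.1 bits/symbol.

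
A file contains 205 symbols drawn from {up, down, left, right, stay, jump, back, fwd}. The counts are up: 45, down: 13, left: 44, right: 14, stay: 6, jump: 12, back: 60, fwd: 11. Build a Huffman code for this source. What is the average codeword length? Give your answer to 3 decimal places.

Probabilities are the counts divided by 205.
Repeatedly combine the two least-probable nodes; the expected code length is the sum of the merged weights.
merge 6/205 + 11/205 → 17/205
merge 12/205 + 13/205 → 5/41
merge 14/205 + 17/205 → 31/205
merge 5/41 + 31/205 → 56/205
merge 44/205 + 9/41 → 89/205
merge 56/205 + 12/41 → 116/205
merge 89/205 + 116/205 → 1
L = 17/205 + 5/41 + 31/205 + 56/205 + 89/205 + 116/205 + 1 = 539/205 ≈ 2.629 bits/symbol.

2.629 bits/symbol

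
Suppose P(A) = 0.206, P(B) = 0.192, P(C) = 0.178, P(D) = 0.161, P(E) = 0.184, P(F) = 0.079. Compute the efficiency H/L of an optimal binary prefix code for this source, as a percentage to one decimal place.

97.3%

Entropy H = −Σ p log₂ p ≈ 2.5328 bits.
Huffman merges: 79/1000+161/1000→6/25; 89/500+23/125→181/500; 24/125+103/500→199/500; 6/25+181/500→301/500; 199/500+301/500→1. L = 1301/500 ≈ 2.6020.
Efficiency = H/L = 2.5328/2.6020 = 97.3%.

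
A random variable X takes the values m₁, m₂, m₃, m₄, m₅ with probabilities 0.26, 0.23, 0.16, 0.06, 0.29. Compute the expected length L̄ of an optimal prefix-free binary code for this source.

Repeatedly combine the two least-probable nodes; the expected code length is the sum of the merged weights.
merge 3/50 + 4/25 → 11/50
merge 11/50 + 23/100 → 9/20
merge 13/50 + 29/100 → 11/20
merge 9/20 + 11/20 → 1
L = 11/50 + 9/20 + 11/20 + 1 = 111/50 = 2.22 bits/symbol.

2.22 bits/symbol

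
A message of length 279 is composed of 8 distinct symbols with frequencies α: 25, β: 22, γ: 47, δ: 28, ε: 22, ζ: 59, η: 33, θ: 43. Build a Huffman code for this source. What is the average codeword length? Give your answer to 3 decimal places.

2.946 bits/symbol

Probabilities are the counts divided by 279.
Repeatedly combine the two least-probable nodes; the expected code length is the sum of the merged weights.
merge 22/279 + 22/279 → 44/279
merge 25/279 + 28/279 → 53/279
merge 11/93 + 43/279 → 76/279
merge 44/279 + 47/279 → 91/279
merge 53/279 + 59/279 → 112/279
merge 76/279 + 91/279 → 167/279
merge 112/279 + 167/279 → 1
L = 44/279 + 53/279 + 76/279 + 91/279 + 112/279 + 167/279 + 1 = 274/93 ≈ 2.946 bits/symbol.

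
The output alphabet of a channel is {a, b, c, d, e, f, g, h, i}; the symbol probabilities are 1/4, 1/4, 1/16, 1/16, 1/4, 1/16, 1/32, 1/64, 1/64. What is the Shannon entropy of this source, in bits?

Each probability is a power of 1/2, so log₂(1/p) is an integer.
H = Σ p·log₂(1/p) = 1/4·2 + 1/4·2 + 1/16·4 + 1/16·4 + 1/4·2 + 1/16·4 + 1/32·5 + 1/64·6 + 1/64·6 = 2.59375 bits.

2.59375 bits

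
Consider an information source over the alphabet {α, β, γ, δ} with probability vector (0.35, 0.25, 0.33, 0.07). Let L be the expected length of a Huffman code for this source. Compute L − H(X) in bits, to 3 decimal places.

Entropy H = −Σ p log₂ p ≈ 1.8265 bits.
Huffman merges: 7/100+1/4→8/25; 8/25+33/100→13/20; 7/20+13/20→1. L = 197/100 ≈ 1.9700.
L − H = 1.9700 − 1.8265 = 0.144 bits.

0.144 bits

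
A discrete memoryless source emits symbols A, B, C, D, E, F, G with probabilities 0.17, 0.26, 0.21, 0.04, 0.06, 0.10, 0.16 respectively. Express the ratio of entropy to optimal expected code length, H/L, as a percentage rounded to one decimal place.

Entropy H = −Σ p log₂ p ≈ 2.5972 bits.
Huffman merges: 1/25+3/50→1/10; 1/10+1/10→1/5; 4/25+17/100→33/100; 1/5+21/100→41/100; 13/50+33/100→59/100; 41/100+59/100→1. L = 263/100 ≈ 2.6300.
Efficiency = H/L = 2.5972/2.6300 = 98.8%.

98.8%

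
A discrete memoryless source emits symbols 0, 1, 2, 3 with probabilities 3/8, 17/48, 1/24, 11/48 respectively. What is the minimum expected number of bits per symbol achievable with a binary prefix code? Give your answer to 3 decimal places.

1.896 bits/symbol

Repeatedly combine the two least-probable nodes; the expected code length is the sum of the merged weights.
merge 1/24 + 11/48 → 13/48
merge 13/48 + 17/48 → 5/8
merge 3/8 + 5/8 → 1
L = 13/48 + 5/8 + 1 = 91/48 ≈ 1.896 bits/symbol.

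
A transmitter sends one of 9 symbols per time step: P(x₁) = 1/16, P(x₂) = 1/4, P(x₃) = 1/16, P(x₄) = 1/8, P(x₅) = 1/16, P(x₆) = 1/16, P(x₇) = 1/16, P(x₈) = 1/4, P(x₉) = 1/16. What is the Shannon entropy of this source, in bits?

2.875 bits

Each probability is a power of 1/2, so log₂(1/p) is an integer.
H = Σ p·log₂(1/p) = 1/16·4 + 1/4·2 + 1/16·4 + 1/8·3 + 1/16·4 + 1/16·4 + 1/16·4 + 1/4·2 + 1/16·4 = 2.875 bits.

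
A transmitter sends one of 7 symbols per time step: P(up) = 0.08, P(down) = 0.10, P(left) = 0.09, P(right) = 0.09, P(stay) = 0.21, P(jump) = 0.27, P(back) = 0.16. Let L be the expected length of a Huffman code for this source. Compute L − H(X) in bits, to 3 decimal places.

0.035 bits

Entropy H = −Σ p log₂ p ≈ 2.6549 bits.
Huffman merges: 2/25+9/100→17/100; 9/100+1/10→19/100; 4/25+17/100→33/100; 19/100+21/100→2/5; 27/100+33/100→3/5; 2/5+3/5→1. L = 269/100 ≈ 2.6900.
L − H = 2.6900 − 2.6549 = 0.035 bits.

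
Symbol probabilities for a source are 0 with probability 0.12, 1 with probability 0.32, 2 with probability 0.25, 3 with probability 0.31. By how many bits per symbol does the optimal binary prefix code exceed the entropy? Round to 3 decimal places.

Entropy H = −Σ p log₂ p ≈ 1.9169 bits.
Huffman merges: 3/25+1/4→37/100; 31/100+8/25→63/100; 37/100+63/100→1. L = 2 ≈ 2.0000.
L − H = 2.0000 − 1.9169 = 0.083 bits.

0.083 bits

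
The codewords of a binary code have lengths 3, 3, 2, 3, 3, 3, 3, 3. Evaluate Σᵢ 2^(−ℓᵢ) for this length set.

1.125

With common denominator 2^3 = 8: Σ 2^(−ℓᵢ) = 1/8 + 1/8 + 2/8 + 1/8 + 1/8 + 1/8 + 1/8 + 1/8 = 9/8 = 1.125.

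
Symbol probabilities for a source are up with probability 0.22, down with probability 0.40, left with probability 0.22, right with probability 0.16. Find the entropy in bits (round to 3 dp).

H = −Σ pᵢ log₂ pᵢ.
−0.22·log₂(0.22) = 0.4806
−0.40·log₂(0.40) = 0.5288
−0.22·log₂(0.22) = 0.4806
−0.16·log₂(0.16) = 0.4230
Sum ≈ 1.9129 → 1.913 bits.

1.913 bits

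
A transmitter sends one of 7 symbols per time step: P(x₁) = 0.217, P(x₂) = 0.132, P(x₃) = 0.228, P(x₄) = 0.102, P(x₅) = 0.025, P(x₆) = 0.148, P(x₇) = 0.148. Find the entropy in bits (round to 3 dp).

H = −Σ pᵢ log₂ pᵢ.
−0.217·log₂(0.217) = 0.4783
−0.132·log₂(0.132) = 0.3856
−0.228·log₂(0.228) = 0.4863
−0.102·log₂(0.102) = 0.3359
−0.025·log₂(0.025) = 0.1330
−0.148·log₂(0.148) = 0.4079
−0.148·log₂(0.148) = 0.4079
Sum ≈ 2.6351 → 2.635 bits.

2.635 bits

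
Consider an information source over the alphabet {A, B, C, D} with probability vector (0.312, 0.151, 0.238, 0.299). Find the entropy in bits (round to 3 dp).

1.950 bits

H = −Σ pᵢ log₂ pᵢ.
−0.312·log₂(0.312) = 0.5243
−0.151·log₂(0.151) = 0.4118
−0.238·log₂(0.238) = 0.4929
−0.299·log₂(0.299) = 0.5208
Sum ≈ 1.9498 → 1.950 bits.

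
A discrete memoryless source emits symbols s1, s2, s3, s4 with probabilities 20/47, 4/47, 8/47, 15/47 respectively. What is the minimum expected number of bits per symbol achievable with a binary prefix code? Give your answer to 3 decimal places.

Repeatedly combine the two least-probable nodes; the expected code length is the sum of the merged weights.
merge 4/47 + 8/47 → 12/47
merge 12/47 + 15/47 → 27/47
merge 20/47 + 27/47 → 1
L = 12/47 + 27/47 + 1 = 86/47 ≈ 1.830 bits/symbol.

1.830 bits/symbol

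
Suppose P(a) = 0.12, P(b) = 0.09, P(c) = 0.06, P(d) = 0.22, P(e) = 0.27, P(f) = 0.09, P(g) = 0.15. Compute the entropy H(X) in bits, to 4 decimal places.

H = −Σ pᵢ log₂ pᵢ.
−0.12·log₂(0.12) = 0.3671
−0.09·log₂(0.09) = 0.3127
−0.06·log₂(0.06) = 0.2435
−0.22·log₂(0.22) = 0.4806
−0.27·log₂(0.27) = 0.5100
−0.09·log₂(0.09) = 0.3127
−0.15·log₂(0.15) = 0.4105
Sum ≈ 2.6370 → 2.6370 bits.

2.6370 bits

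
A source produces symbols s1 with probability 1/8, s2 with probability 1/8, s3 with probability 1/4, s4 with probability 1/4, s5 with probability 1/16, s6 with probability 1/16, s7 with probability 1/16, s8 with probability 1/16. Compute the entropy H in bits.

2.75 bits

Each probability is a power of 1/2, so log₂(1/p) is an integer.
H = Σ p·log₂(1/p) = 1/8·3 + 1/8·3 + 1/4·2 + 1/4·2 + 1/16·4 + 1/16·4 + 1/16·4 + 1/16·4 = 2.75 bits.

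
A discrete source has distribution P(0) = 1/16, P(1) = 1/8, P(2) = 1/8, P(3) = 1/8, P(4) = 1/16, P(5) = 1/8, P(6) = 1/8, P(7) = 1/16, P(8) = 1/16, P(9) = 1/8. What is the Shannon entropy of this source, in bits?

Each probability is a power of 1/2, so log₂(1/p) is an integer.
H = Σ p·log₂(1/p) = 1/16·4 + 1/8·3 + 1/8·3 + 1/8·3 + 1/16·4 + 1/8·3 + 1/8·3 + 1/16·4 + 1/16·4 + 1/8·3 = 3.25 bits.

3.25 bits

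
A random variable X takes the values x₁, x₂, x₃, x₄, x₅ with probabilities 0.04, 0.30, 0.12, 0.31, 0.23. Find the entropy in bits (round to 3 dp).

H = −Σ pᵢ log₂ pᵢ.
−0.04·log₂(0.04) = 0.1858
−0.30·log₂(0.30) = 0.5211
−0.12·log₂(0.12) = 0.3671
−0.31·log₂(0.31) = 0.5238
−0.23·log₂(0.23) = 0.4877
Sum ≈ 2.0854 → 2.085 bits.

2.085 bits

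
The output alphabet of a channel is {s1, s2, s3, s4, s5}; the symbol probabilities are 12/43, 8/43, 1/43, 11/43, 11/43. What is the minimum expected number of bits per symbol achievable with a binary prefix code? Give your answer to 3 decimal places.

2.209 bits/symbol

Repeatedly combine the two least-probable nodes; the expected code length is the sum of the merged weights.
merge 1/43 + 8/43 → 9/43
merge 9/43 + 11/43 → 20/43
merge 11/43 + 12/43 → 23/43
merge 20/43 + 23/43 → 1
L = 9/43 + 20/43 + 23/43 + 1 = 95/43 ≈ 2.209 bits/symbol.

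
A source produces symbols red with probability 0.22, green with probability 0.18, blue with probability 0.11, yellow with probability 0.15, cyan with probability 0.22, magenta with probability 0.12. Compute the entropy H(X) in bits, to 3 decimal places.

H = −Σ pᵢ log₂ pᵢ.
−0.22·log₂(0.22) = 0.4806
−0.18·log₂(0.18) = 0.4453
−0.11·log₂(0.11) = 0.3503
−0.15·log₂(0.15) = 0.4105
−0.22·log₂(0.22) = 0.4806
−0.12·log₂(0.12) = 0.3671
Sum ≈ 2.5344 → 2.534 bits.

2.534 bits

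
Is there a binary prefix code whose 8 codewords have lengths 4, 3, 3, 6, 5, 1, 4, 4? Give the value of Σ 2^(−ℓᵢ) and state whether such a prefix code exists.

0.984375; yes

With common denominator 2^6 = 64: Σ 2^(−ℓᵢ) = 4/64 + 8/64 + 8/64 + 1/64 + 2/64 + 32/64 + 4/64 + 4/64 = 63/64 = 0.984375.
Kraft's inequality requires Σ ≤ 1; here Σ = 0.984375 ≤ 1, so such a prefix code exists.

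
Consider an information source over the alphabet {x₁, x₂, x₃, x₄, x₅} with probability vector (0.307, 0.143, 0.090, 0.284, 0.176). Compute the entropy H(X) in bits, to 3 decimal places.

H = −Σ pᵢ log₂ pᵢ.
−0.307·log₂(0.307) = 0.5230
−0.143·log₂(0.143) = 0.4012
−0.090·log₂(0.090) = 0.3127
−0.284·log₂(0.284) = 0.5158
−0.176·log₂(0.176) = 0.4411
Sum ≈ 2.1938 → 2.194 bits.

2.194 bits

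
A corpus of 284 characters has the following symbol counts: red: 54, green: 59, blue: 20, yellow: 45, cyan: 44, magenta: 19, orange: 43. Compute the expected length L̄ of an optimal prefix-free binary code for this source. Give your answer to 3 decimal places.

2.739 bits/symbol

Probabilities are the counts divided by 284.
Repeatedly combine the two least-probable nodes; the expected code length is the sum of the merged weights.
merge 19/284 + 5/71 → 39/284
merge 39/284 + 43/284 → 41/142
merge 11/71 + 45/284 → 89/284
merge 27/142 + 59/284 → 113/284
merge 41/142 + 89/284 → 171/284
merge 113/284 + 171/284 → 1
L = 39/284 + 41/142 + 89/284 + 113/284 + 171/284 + 1 = 389/142 ≈ 2.739 bits/symbol.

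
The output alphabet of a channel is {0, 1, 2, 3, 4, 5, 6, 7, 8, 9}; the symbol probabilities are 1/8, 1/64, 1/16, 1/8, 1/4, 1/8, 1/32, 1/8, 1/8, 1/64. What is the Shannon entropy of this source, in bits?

Each probability is a power of 1/2, so log₂(1/p) is an integer.
H = Σ p·log₂(1/p) = 1/8·3 + 1/64·6 + 1/16·4 + 1/8·3 + 1/4·2 + 1/8·3 + 1/32·5 + 1/8·3 + 1/8·3 + 1/64·6 = 2.96875 bits.

2.96875 bits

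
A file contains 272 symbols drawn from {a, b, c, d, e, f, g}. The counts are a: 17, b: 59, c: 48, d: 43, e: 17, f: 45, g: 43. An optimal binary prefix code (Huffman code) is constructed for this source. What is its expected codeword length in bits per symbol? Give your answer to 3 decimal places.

Probabilities are the counts divided by 272.
Repeatedly combine the two least-probable nodes; the expected code length is the sum of the merged weights.
merge 1/16 + 1/16 → 1/8
merge 1/8 + 43/272 → 77/272
merge 43/272 + 45/272 → 11/34
merge 3/17 + 59/272 → 107/272
merge 77/272 + 11/34 → 165/272
merge 107/272 + 165/272 → 1
L = 1/8 + 77/272 + 11/34 + 107/272 + 165/272 + 1 = 743/272 ≈ 2.732 bits/symbol.

2.732 bits/symbol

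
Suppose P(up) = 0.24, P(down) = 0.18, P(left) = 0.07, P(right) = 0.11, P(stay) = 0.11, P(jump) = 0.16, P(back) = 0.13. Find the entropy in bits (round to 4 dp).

H = −Σ pᵢ log₂ pᵢ.
−0.24·log₂(0.24) = 0.4941
−0.18·log₂(0.18) = 0.4453
−0.07·log₂(0.07) = 0.2686
−0.11·log₂(0.11) = 0.3503
−0.11·log₂(0.11) = 0.3503
−0.16·log₂(0.16) = 0.4230
−0.13·log₂(0.13) = 0.3826
Sum ≈ 2.7142 → 2.7142 bits.

2.7142 bits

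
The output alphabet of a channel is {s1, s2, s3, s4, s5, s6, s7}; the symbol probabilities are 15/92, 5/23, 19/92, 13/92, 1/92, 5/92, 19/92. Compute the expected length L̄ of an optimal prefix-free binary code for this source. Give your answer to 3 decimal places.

Repeatedly combine the two least-probable nodes; the expected code length is the sum of the merged weights.
merge 1/92 + 5/92 → 3/46
merge 3/46 + 13/92 → 19/92
merge 15/92 + 19/92 → 17/46
merge 19/92 + 19/92 → 19/46
merge 5/23 + 17/46 → 27/46
merge 19/46 + 27/46 → 1
L = 3/46 + 19/92 + 17/46 + 19/46 + 27/46 + 1 = 243/92 ≈ 2.641 bits/symbol.

2.641 bits/symbol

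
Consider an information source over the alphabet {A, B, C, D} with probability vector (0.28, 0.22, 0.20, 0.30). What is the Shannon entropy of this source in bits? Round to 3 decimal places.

H = −Σ pᵢ log₂ pᵢ.
−0.28·log₂(0.28) = 0.5142
−0.22·log₂(0.22) = 0.4806
−0.20·log₂(0.20) = 0.4644
−0.30·log₂(0.30) = 0.5211
Sum ≈ 1.9803 → 1.980 bits.

1.980 bits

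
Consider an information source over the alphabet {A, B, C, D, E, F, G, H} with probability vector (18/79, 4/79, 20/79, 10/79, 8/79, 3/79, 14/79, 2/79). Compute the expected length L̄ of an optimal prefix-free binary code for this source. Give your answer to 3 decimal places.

2.696 bits/symbol

Repeatedly combine the two least-probable nodes; the expected code length is the sum of the merged weights.
merge 2/79 + 3/79 → 5/79
merge 4/79 + 5/79 → 9/79
merge 8/79 + 9/79 → 17/79
merge 10/79 + 14/79 → 24/79
merge 17/79 + 18/79 → 35/79
merge 20/79 + 24/79 → 44/79
merge 35/79 + 44/79 → 1
L = 5/79 + 9/79 + 17/79 + 24/79 + 35/79 + 44/79 + 1 = 213/79 ≈ 2.696 bits/symbol.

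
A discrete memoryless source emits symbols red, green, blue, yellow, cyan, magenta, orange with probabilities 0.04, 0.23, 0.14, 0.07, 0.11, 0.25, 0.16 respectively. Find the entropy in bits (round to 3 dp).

2.612 bits

H = −Σ pᵢ log₂ pᵢ.
−0.04·log₂(0.04) = 0.1858
−0.23·log₂(0.23) = 0.4877
−0.14·log₂(0.14) = 0.3971
−0.07·log₂(0.07) = 0.2686
−0.11·log₂(0.11) = 0.3503
−0.25·log₂(0.25) = 0.5000
−0.16·log₂(0.16) = 0.4230
Sum ≈ 2.6124 → 2.612 bits.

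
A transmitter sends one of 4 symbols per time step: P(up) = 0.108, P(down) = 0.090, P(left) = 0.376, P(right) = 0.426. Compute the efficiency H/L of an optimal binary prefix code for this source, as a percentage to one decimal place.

96.8%

Entropy H = −Σ p log₂ p ≈ 1.7145 bits.
Huffman merges: 9/100+27/250→99/500; 99/500+47/125→287/500; 213/500+287/500→1. L = 443/250 ≈ 1.7720.
Efficiency = H/L = 1.7145/1.7720 = 96.8%.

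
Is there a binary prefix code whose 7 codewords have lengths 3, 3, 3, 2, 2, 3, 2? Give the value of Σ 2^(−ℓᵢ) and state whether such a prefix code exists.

With common denominator 2^3 = 8: Σ 2^(−ℓᵢ) = 1/8 + 1/8 + 1/8 + 2/8 + 2/8 + 1/8 + 2/8 = 10/8 = 1.25.
Kraft's inequality requires Σ ≤ 1; here Σ = 1.25 > 1, so no such prefix code exists.

1.25; no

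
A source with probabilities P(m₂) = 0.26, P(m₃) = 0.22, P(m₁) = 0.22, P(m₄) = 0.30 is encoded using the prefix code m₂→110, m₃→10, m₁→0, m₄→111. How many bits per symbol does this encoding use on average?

2.34 bits/symbol

L̄ = Σ pᵢ·ℓᵢ = 0.26·3 + 0.22·2 + 0.22·1 + 0.30·3 = 2.34 bits/symbol.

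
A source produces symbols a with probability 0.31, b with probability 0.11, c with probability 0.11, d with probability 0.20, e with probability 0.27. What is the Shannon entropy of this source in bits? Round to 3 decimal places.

2.199 bits

H = −Σ pᵢ log₂ pᵢ.
−0.31·log₂(0.31) = 0.5238
−0.11·log₂(0.11) = 0.3503
−0.11·log₂(0.11) = 0.3503
−0.20·log₂(0.20) = 0.4644
−0.27·log₂(0.27) = 0.5100
Sum ≈ 2.1988 → 2.199 bits.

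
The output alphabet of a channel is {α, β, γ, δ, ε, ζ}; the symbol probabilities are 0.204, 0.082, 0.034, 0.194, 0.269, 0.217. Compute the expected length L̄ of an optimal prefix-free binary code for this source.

Repeatedly combine the two least-probable nodes; the expected code length is the sum of the merged weights.
merge 17/500 + 41/500 → 29/250
merge 29/250 + 97/500 → 31/100
merge 51/250 + 217/1000 → 421/1000
merge 269/1000 + 31/100 → 579/1000
merge 421/1000 + 579/1000 → 1
L = 29/250 + 31/100 + 421/1000 + 579/1000 + 1 = 1213/500 = 2.426 bits/symbol.

2.426 bits/symbol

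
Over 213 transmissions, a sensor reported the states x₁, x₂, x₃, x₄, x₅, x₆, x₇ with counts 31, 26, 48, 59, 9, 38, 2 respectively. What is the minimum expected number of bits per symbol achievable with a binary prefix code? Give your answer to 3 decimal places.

Probabilities are the counts divided by 213.
Repeatedly combine the two least-probable nodes; the expected code length is the sum of the merged weights.
merge 2/213 + 3/71 → 11/213
merge 11/213 + 26/213 → 37/213
merge 31/213 + 37/213 → 68/213
merge 38/213 + 16/71 → 86/213
merge 59/213 + 68/213 → 127/213
merge 86/213 + 127/213 → 1
L = 11/213 + 37/213 + 68/213 + 86/213 + 127/213 + 1 = 542/213 ≈ 2.545 bits/symbol.

2.545 bits/symbol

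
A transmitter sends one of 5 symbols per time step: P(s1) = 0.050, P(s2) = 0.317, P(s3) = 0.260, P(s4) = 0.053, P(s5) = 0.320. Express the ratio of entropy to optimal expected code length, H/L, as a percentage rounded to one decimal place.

95.0%

Entropy H = −Σ p log₂ p ≈ 1.9974 bits.
Huffman merges: 1/20+53/1000→103/1000; 103/1000+13/50→363/1000; 317/1000+8/25→637/1000; 363/1000+637/1000→1. L = 2103/1000 ≈ 2.1030.
Efficiency = H/L = 1.9974/2.1030 = 95.0%.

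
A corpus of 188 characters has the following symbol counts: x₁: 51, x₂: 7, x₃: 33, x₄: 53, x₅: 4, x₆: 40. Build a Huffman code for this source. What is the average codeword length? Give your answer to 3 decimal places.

2.293 bits/symbol

Probabilities are the counts divided by 188.
Repeatedly combine the two least-probable nodes; the expected code length is the sum of the merged weights.
merge 1/47 + 7/188 → 11/188
merge 11/188 + 33/188 → 11/47
merge 10/47 + 11/47 → 21/47
merge 51/188 + 53/188 → 26/47
merge 21/47 + 26/47 → 1
L = 11/188 + 11/47 + 21/47 + 26/47 + 1 = 431/188 ≈ 2.293 bits/symbol.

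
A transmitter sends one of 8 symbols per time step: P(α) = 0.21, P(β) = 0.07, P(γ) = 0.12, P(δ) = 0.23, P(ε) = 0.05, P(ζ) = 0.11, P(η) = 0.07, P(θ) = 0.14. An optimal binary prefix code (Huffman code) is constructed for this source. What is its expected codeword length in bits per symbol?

2.86 bits/symbol

Repeatedly combine the two least-probable nodes; the expected code length is the sum of the merged weights.
merge 1/20 + 7/100 → 3/25
merge 7/100 + 11/100 → 9/50
merge 3/25 + 3/25 → 6/25
merge 7/50 + 9/50 → 8/25
merge 21/100 + 23/100 → 11/25
merge 6/25 + 8/25 → 14/25
merge 11/25 + 14/25 → 1
L = 3/25 + 9/50 + 6/25 + 8/25 + 11/25 + 14/25 + 1 = 143/50 = 2.86 bits/symbol.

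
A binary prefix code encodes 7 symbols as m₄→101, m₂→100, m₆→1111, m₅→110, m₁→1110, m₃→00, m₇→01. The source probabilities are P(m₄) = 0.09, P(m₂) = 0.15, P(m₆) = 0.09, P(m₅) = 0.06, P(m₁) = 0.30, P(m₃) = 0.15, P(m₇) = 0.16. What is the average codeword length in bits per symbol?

L̄ = Σ pᵢ·ℓᵢ = 0.09·3 + 0.15·3 + 0.09·4 + 0.06·3 + 0.30·4 + 0.15·2 + 0.16·2 = 3.08 bits/symbol.

3.08 bits/symbol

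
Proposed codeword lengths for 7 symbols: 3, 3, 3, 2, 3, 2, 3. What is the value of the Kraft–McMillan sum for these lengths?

With common denominator 2^3 = 8: Σ 2^(−ℓᵢ) = 1/8 + 1/8 + 1/8 + 2/8 + 1/8 + 2/8 + 1/8 = 9/8 = 1.125.

1.125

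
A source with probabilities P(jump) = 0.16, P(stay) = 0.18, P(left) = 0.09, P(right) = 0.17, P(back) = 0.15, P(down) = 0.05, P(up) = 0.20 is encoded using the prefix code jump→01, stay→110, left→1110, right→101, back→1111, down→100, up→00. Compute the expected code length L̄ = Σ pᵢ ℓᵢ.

L̄ = Σ pᵢ·ℓᵢ = 0.16·2 + 0.18·3 + 0.09·4 + 0.17·3 + 0.15·4 + 0.05·3 + 0.20·2 = 2.88 bits/symbol.

2.88 bits/symbol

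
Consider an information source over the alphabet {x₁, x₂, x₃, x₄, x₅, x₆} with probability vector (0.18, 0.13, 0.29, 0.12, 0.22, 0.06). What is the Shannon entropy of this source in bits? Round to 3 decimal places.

2.437 bits

H = −Σ pᵢ log₂ pᵢ.
−0.18·log₂(0.18) = 0.4453
−0.13·log₂(0.13) = 0.3826
−0.29·log₂(0.29) = 0.5179
−0.12·log₂(0.12) = 0.3671
−0.22·log₂(0.22) = 0.4806
−0.06·log₂(0.06) = 0.2435
Sum ≈ 2.4370 → 2.437 bits.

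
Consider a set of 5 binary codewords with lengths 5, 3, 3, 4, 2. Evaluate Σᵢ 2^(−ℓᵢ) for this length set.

0.59375

With common denominator 2^5 = 32: Σ 2^(−ℓᵢ) = 1/32 + 4/32 + 4/32 + 2/32 + 8/32 = 19/32 = 0.59375.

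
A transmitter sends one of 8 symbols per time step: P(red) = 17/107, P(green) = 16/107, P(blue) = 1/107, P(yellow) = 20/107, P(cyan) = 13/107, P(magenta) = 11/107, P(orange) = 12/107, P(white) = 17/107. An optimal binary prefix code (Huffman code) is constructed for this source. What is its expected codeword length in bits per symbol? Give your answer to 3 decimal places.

Repeatedly combine the two least-probable nodes; the expected code length is the sum of the merged weights.
merge 1/107 + 11/107 → 12/107
merge 12/107 + 12/107 → 24/107
merge 13/107 + 16/107 → 29/107
merge 17/107 + 17/107 → 34/107
merge 20/107 + 24/107 → 44/107
merge 29/107 + 34/107 → 63/107
merge 44/107 + 63/107 → 1
L = 12/107 + 24/107 + 29/107 + 34/107 + 44/107 + 63/107 + 1 = 313/107 ≈ 2.925 bits/symbol.

2.925 bits/symbol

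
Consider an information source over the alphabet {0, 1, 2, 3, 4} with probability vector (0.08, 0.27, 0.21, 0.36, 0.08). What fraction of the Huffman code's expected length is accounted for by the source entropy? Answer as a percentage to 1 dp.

97.1%

Entropy H = −Σ p log₂ p ≈ 2.0965 bits.
Huffman merges: 2/25+2/25→4/25; 4/25+21/100→37/100; 27/100+9/25→63/100; 37/100+63/100→1. L = 54/25 ≈ 2.1600.
Efficiency = H/L = 2.0965/2.1600 = 97.1%.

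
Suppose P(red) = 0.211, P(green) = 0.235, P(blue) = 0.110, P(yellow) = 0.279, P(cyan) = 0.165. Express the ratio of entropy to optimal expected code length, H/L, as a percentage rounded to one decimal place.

Entropy H = −Σ p log₂ p ≈ 2.2576 bits.
Huffman merges: 11/100+33/200→11/40; 211/1000+47/200→223/500; 11/40+279/1000→277/500; 223/500+277/500→1. L = 91/40 ≈ 2.2750.
Efficiency = H/L = 2.2576/2.2750 = 99.2%.

99.2%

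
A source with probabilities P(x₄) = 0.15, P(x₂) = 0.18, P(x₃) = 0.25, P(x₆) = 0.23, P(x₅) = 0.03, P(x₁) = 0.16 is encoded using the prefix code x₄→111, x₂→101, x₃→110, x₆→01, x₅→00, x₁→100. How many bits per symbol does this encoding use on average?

L̄ = Σ pᵢ·ℓᵢ = 0.15·3 + 0.18·3 + 0.25·3 + 0.23·2 + 0.03·2 + 0.16·3 = 2.74 bits/symbol.

2.74 bits/symbol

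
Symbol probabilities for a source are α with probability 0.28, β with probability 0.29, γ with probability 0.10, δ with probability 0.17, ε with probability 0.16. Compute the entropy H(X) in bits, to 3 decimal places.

2.222 bits

H = −Σ pᵢ log₂ pᵢ.
−0.28·log₂(0.28) = 0.5142
−0.29·log₂(0.29) = 0.5179
−0.10·log₂(0.10) = 0.3322
−0.17·log₂(0.17) = 0.4346
−0.16·log₂(0.16) = 0.4230
Sum ≈ 2.2219 → 2.222 bits.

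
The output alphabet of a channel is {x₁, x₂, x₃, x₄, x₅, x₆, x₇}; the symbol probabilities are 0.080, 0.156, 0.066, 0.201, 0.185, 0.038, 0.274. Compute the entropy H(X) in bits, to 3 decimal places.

H = −Σ pᵢ log₂ pᵢ.
−0.080·log₂(0.080) = 0.2915
−0.156·log₂(0.156) = 0.4181
−0.066·log₂(0.066) = 0.2588
−0.201·log₂(0.201) = 0.4653
−0.185·log₂(0.185) = 0.4504
−0.038·log₂(0.038) = 0.1793
−0.274·log₂(0.274) = 0.5118
Sum ≈ 2.5751 → 2.575 bits.

2.575 bits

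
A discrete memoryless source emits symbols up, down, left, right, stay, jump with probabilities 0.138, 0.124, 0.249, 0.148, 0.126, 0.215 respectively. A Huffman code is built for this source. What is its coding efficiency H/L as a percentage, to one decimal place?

Entropy H = −Σ p log₂ p ≈ 2.5284 bits.
Huffman merges: 31/250+63/500→1/4; 69/500+37/250→143/500; 43/200+249/1000→58/125; 1/4+143/500→67/125; 58/125+67/125→1. L = 317/125 ≈ 2.5360.
Efficiency = H/L = 2.5284/2.5360 = 99.7%.

99.7%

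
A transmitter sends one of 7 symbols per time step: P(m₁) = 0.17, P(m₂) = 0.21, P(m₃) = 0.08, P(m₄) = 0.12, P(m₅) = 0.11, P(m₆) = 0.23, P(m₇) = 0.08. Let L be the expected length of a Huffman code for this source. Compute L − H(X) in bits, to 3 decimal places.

0.025 bits

Entropy H = −Σ p log₂ p ≈ 2.6954 bits.
Huffman merges: 2/25+2/25→4/25; 11/100+3/25→23/100; 4/25+17/100→33/100; 21/100+23/100→11/25; 23/100+33/100→14/25; 11/25+14/25→1. L = 68/25 ≈ 2.7200.
L − H = 2.7200 − 2.6954 = 0.025 bits.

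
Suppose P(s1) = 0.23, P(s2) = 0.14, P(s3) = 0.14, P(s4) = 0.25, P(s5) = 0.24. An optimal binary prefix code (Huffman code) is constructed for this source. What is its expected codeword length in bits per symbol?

2.28 bits/symbol

Repeatedly combine the two least-probable nodes; the expected code length is the sum of the merged weights.
merge 7/50 + 7/50 → 7/25
merge 23/100 + 6/25 → 47/100
merge 1/4 + 7/25 → 53/100
merge 47/100 + 53/100 → 1
L = 7/25 + 47/100 + 53/100 + 1 = 57/25 = 2.28 bits/symbol.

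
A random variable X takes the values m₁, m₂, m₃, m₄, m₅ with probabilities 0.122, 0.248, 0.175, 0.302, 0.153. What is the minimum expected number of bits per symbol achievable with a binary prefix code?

2.275 bits/symbol

Repeatedly combine the two least-probable nodes; the expected code length is the sum of the merged weights.
merge 61/500 + 153/1000 → 11/40
merge 7/40 + 31/125 → 423/1000
merge 11/40 + 151/500 → 577/1000
merge 423/1000 + 577/1000 → 1
L = 11/40 + 423/1000 + 577/1000 + 1 = 91/40 = 2.275 bits/symbol.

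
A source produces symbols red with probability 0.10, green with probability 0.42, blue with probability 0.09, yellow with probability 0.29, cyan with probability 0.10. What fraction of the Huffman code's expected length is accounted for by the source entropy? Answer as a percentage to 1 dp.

Entropy H = −Σ p log₂ p ≈ 2.0206 bits.
Huffman merges: 9/100+1/10→19/100; 1/10+19/100→29/100; 29/100+29/100→29/50; 21/50+29/50→1. L = 103/50 ≈ 2.0600.
Efficiency = H/L = 2.0206/2.0600 = 98.1%.

98.1%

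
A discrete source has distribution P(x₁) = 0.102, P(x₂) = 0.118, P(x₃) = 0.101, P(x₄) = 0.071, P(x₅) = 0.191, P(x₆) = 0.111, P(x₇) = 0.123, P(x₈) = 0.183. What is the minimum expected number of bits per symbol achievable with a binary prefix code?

2.981 bits/symbol

Repeatedly combine the two least-probable nodes; the expected code length is the sum of the merged weights.
merge 71/1000 + 101/1000 → 43/250
merge 51/500 + 111/1000 → 213/1000
merge 59/500 + 123/1000 → 241/1000
merge 43/250 + 183/1000 → 71/200
merge 191/1000 + 213/1000 → 101/250
merge 241/1000 + 71/200 → 149/250
merge 101/250 + 149/250 → 1
L = 43/250 + 213/1000 + 241/1000 + 71/200 + 101/250 + 149/250 + 1 = 2981/1000 = 2.981 bits/symbol.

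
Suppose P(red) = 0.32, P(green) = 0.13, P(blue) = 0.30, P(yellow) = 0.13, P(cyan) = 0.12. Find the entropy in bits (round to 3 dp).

H = −Σ pᵢ log₂ pᵢ.
−0.32·log₂(0.32) = 0.5260
−0.13·log₂(0.13) = 0.3826
−0.30·log₂(0.30) = 0.5211
−0.13·log₂(0.13) = 0.3826
−0.12·log₂(0.12) = 0.3671
Sum ≈ 2.1795 → 2.179 bits.

2.179 bits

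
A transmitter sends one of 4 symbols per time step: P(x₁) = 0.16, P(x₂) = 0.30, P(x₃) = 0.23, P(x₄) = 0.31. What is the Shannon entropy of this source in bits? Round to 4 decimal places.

H = −Σ pᵢ log₂ pᵢ.
−0.16·log₂(0.16) = 0.4230
−0.30·log₂(0.30) = 0.5211
−0.23·log₂(0.23) = 0.4877
−0.31·log₂(0.31) = 0.5238
Sum ≈ 1.9556 → 1.9556 bits.

1.9556 bits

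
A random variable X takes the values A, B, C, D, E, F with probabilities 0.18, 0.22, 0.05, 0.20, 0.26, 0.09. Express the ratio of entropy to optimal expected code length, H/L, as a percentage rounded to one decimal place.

Entropy H = −Σ p log₂ p ≈ 2.4243 bits.
Huffman merges: 1/20+9/100→7/50; 7/50+9/50→8/25; 1/5+11/50→21/50; 13/50+8/25→29/50; 21/50+29/50→1. L = 123/50 ≈ 2.4600.
Efficiency = H/L = 2.4243/2.4600 = 98.5%.

98.5%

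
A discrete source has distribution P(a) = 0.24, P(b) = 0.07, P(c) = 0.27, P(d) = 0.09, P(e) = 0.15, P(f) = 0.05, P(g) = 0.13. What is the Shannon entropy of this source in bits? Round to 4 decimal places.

H = −Σ pᵢ log₂ pᵢ.
−0.24·log₂(0.24) = 0.4941
−0.07·log₂(0.07) = 0.2686
−0.27·log₂(0.27) = 0.5100
−0.09·log₂(0.09) = 0.3127
−0.15·log₂(0.15) = 0.4105
−0.05·log₂(0.05) = 0.2161
−0.13·log₂(0.13) = 0.3826
Sum ≈ 2.5947 → 2.5947 bits.

2.5947 bits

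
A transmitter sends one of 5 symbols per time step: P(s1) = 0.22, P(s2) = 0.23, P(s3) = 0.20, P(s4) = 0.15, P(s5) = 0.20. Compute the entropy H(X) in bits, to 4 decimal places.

H = −Σ pᵢ log₂ pᵢ.
−0.22·log₂(0.22) = 0.4806
−0.23·log₂(0.23) = 0.4877
−0.20·log₂(0.20) = 0.4644
−0.15·log₂(0.15) = 0.4105
−0.20·log₂(0.20) = 0.4644
Sum ≈ 2.3076 → 2.3076 bits.

2.3076 bits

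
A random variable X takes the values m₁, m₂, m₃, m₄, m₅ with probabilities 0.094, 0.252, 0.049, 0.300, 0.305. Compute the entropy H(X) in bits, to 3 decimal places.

H = −Σ pᵢ log₂ pᵢ.
−0.094·log₂(0.094) = 0.3207
−0.252·log₂(0.252) = 0.5011
−0.049·log₂(0.049) = 0.2132
−0.300·log₂(0.300) = 0.5211
−0.305·log₂(0.305) = 0.5225
Sum ≈ 2.0785 → 2.079 bits.

2.079 bits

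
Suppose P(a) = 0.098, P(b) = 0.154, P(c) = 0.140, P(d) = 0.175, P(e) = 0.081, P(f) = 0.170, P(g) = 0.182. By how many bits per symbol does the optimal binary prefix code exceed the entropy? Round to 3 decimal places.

Entropy H = −Σ p log₂ p ≈ 2.7569 bits.
Huffman merges: 81/1000+49/500→179/1000; 7/50+77/500→147/500; 17/100+7/40→69/200; 179/1000+91/500→361/1000; 147/500+69/200→639/1000; 361/1000+639/1000→1. L = 1409/500 ≈ 2.8180.
L − H = 2.8180 − 2.7569 = 0.061 bits.

0.061 bits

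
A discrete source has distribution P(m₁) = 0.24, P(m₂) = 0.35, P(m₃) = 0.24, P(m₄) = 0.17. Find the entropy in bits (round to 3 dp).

1.953 bits

H = −Σ pᵢ log₂ pᵢ.
−0.24·log₂(0.24) = 0.4941
−0.35·log₂(0.35) = 0.5301
−0.24·log₂(0.24) = 0.4941
−0.17·log₂(0.17) = 0.4346
Sum ≈ 1.9530 → 1.953 bits.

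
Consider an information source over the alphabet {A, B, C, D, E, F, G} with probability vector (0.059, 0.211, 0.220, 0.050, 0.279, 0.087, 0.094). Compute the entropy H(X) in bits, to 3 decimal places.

H = −Σ pᵢ log₂ pᵢ.
−0.059·log₂(0.059) = 0.2409
−0.211·log₂(0.211) = 0.4736
−0.220·log₂(0.220) = 0.4806
−0.050·log₂(0.050) = 0.2161
−0.279·log₂(0.279) = 0.5138
−0.087·log₂(0.087) = 0.3065
−0.094·log₂(0.094) = 0.3207
Sum ≈ 2.5522 → 2.552 bits.

2.552 bits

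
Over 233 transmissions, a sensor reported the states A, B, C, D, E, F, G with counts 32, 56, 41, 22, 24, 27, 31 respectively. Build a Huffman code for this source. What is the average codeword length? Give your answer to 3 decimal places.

Probabilities are the counts divided by 233.
Repeatedly combine the two least-probable nodes; the expected code length is the sum of the merged weights.
merge 22/233 + 24/233 → 46/233
merge 27/233 + 31/233 → 58/233
merge 32/233 + 41/233 → 73/233
merge 46/233 + 56/233 → 102/233
merge 58/233 + 73/233 → 131/233
merge 102/233 + 131/233 → 1
L = 46/233 + 58/233 + 73/233 + 102/233 + 131/233 + 1 = 643/233 ≈ 2.760 bits/symbol.

2.760 bits/symbol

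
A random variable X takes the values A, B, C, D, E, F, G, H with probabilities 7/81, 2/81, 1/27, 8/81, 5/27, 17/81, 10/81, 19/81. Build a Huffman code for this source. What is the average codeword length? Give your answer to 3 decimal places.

Repeatedly combine the two least-probable nodes; the expected code length is the sum of the merged weights.
merge 2/81 + 1/27 → 5/81
merge 5/81 + 7/81 → 4/27
merge 8/81 + 10/81 → 2/9
merge 4/27 + 5/27 → 1/3
merge 17/81 + 2/9 → 35/81
merge 19/81 + 1/3 → 46/81
merge 35/81 + 46/81 → 1
L = 5/81 + 4/27 + 2/9 + 1/3 + 35/81 + 46/81 + 1 = 224/81 ≈ 2.765 bits/symbol.

2.765 bits/symbol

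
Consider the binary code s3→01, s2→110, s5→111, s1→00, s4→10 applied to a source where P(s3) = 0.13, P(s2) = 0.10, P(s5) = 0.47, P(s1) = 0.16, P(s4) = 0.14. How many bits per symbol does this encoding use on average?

2.57 bits/symbol

L̄ = Σ pᵢ·ℓᵢ = 0.13·2 + 0.10·3 + 0.47·3 + 0.16·2 + 0.14·2 = 2.57 bits/symbol.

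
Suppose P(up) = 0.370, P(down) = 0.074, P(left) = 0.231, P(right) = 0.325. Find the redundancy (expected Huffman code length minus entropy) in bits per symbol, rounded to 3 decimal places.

0.111 bits

Entropy H = −Σ p log₂ p ≈ 1.8240 bits.
Huffman merges: 37/500+231/1000→61/200; 61/200+13/40→63/100; 37/100+63/100→1. L = 387/200 ≈ 1.9350.
L − H = 1.9350 − 1.8240 = 0.111 bits.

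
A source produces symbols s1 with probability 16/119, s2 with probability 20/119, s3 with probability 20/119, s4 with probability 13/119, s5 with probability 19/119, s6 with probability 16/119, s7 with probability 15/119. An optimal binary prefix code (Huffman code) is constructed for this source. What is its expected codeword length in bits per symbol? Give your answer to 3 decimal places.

2.832 bits/symbol

Repeatedly combine the two least-probable nodes; the expected code length is the sum of the merged weights.
merge 13/119 + 15/119 → 4/17
merge 16/119 + 16/119 → 32/119
merge 19/119 + 20/119 → 39/119
merge 20/119 + 4/17 → 48/119
merge 32/119 + 39/119 → 71/119
merge 48/119 + 71/119 → 1
L = 4/17 + 32/119 + 39/119 + 48/119 + 71/119 + 1 = 337/119 ≈ 2.832 bits/symbol.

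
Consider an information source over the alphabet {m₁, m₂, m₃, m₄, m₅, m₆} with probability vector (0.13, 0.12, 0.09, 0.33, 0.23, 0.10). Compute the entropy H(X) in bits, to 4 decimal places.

2.4100 bits

H = −Σ pᵢ log₂ pᵢ.
−0.13·log₂(0.13) = 0.3826
−0.12·log₂(0.12) = 0.3671
−0.09·log₂(0.09) = 0.3127
−0.33·log₂(0.33) = 0.5278
−0.23·log₂(0.23) = 0.4877
−0.10·log₂(0.10) = 0.3322
Sum ≈ 2.4100 → 2.4100 bits.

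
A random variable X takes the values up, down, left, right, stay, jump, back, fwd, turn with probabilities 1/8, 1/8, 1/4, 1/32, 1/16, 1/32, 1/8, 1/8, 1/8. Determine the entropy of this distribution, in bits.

Each probability is a power of 1/2, so log₂(1/p) is an integer.
H = Σ p·log₂(1/p) = 1/8·3 + 1/8·3 + 1/4·2 + 1/32·5 + 1/16·4 + 1/32·5 + 1/8·3 + 1/8·3 + 1/8·3 = 2.9375 bits.

2.9375 bits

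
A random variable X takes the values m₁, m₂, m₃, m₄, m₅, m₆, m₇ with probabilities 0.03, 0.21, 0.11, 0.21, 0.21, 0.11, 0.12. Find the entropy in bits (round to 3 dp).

2.638 bits

H = −Σ pᵢ log₂ pᵢ.
−0.03·log₂(0.03) = 0.1518
−0.21·log₂(0.21) = 0.4728
−0.11·log₂(0.11) = 0.3503
−0.21·log₂(0.21) = 0.4728
−0.21·log₂(0.21) = 0.4728
−0.11·log₂(0.11) = 0.3503
−0.12·log₂(0.12) = 0.3671
Sum ≈ 2.6379 → 2.638 bits.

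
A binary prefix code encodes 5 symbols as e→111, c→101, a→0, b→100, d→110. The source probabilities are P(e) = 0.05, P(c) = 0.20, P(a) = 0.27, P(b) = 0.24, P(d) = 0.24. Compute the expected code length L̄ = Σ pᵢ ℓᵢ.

L̄ = Σ pᵢ·ℓᵢ = 0.05·3 + 0.20·3 + 0.27·1 + 0.24·3 + 0.24·3 = 2.46 bits/symbol.

2.46 bits/symbol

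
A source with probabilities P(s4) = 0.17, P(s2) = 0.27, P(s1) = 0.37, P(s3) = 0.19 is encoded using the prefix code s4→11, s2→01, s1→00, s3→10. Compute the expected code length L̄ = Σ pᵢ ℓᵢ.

L̄ = Σ pᵢ·ℓᵢ = 0.17·2 + 0.27·2 + 0.37·2 + 0.19·2 = 2 bits/symbol.

2 bits/symbol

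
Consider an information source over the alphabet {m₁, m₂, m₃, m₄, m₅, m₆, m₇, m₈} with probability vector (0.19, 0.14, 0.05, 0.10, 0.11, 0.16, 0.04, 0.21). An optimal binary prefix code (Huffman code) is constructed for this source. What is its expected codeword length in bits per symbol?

Repeatedly combine the two least-probable nodes; the expected code length is the sum of the merged weights.
merge 1/25 + 1/20 → 9/100
merge 9/100 + 1/10 → 19/100
merge 11/100 + 7/50 → 1/4
merge 4/25 + 19/100 → 7/20
merge 19/100 + 21/100 → 2/5
merge 1/4 + 7/20 → 3/5
merge 2/5 + 3/5 → 1
L = 9/100 + 19/100 + 1/4 + 7/20 + 2/5 + 3/5 + 1 = 72/25 = 2.88 bits/symbol.

2.88 bits/symbol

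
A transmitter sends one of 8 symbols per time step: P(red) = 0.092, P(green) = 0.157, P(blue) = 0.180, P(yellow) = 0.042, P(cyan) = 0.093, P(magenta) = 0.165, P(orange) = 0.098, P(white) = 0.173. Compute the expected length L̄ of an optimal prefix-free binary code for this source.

Repeatedly combine the two least-probable nodes; the expected code length is the sum of the merged weights.
merge 21/500 + 23/250 → 67/500
merge 93/1000 + 49/500 → 191/1000
merge 67/500 + 157/1000 → 291/1000
merge 33/200 + 173/1000 → 169/500
merge 9/50 + 191/1000 → 371/1000
merge 291/1000 + 169/500 → 629/1000
merge 371/1000 + 629/1000 → 1
L = 67/500 + 191/1000 + 291/1000 + 169/500 + 371/1000 + 629/1000 + 1 = 1477/500 = 2.954 bits/symbol.

2.954 bits/symbol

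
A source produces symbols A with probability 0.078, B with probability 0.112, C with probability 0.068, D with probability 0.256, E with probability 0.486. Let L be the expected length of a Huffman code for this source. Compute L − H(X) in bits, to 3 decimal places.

0.004 bits

Entropy H = −Σ p log₂ p ≈ 1.9137 bits.
Huffman merges: 17/250+39/500→73/500; 14/125+73/500→129/500; 32/125+129/500→257/500; 243/500+257/500→1. L = 959/500 ≈ 1.9180.
L − H = 1.9180 − 1.9137 = 0.004 bits.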